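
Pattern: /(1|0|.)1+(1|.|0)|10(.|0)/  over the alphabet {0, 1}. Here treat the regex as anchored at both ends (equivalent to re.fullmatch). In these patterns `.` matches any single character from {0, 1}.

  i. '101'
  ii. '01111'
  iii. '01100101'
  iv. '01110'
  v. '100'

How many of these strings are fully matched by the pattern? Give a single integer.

4

i → match
ii → match
iii → no match
iv → match
v → match
Total matched: 4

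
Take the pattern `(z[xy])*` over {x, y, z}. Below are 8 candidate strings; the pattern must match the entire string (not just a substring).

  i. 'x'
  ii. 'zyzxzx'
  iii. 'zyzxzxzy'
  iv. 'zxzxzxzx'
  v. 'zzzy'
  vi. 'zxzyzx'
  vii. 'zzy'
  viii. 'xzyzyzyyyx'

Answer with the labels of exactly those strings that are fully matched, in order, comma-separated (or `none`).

i → no match
ii → match
iii → match
iv → match
v → no match
vi → match
vii → no match
viii → no match

ii, iii, iv, vi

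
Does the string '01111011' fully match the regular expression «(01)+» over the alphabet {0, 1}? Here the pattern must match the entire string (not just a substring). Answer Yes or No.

Every match must end with '01', but '01111011' does not.

No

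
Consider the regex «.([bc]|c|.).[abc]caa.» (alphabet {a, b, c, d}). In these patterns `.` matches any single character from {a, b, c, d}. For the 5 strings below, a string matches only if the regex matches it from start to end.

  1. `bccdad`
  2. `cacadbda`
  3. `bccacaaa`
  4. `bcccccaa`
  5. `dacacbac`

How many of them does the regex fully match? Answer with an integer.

1. `bccdad` → no match
2. `cacadbda` → no match
3. `bccacaaa` → match
4. `bcccccaa` → no match
5. `dacacbac` → no match
Total matched: 1

1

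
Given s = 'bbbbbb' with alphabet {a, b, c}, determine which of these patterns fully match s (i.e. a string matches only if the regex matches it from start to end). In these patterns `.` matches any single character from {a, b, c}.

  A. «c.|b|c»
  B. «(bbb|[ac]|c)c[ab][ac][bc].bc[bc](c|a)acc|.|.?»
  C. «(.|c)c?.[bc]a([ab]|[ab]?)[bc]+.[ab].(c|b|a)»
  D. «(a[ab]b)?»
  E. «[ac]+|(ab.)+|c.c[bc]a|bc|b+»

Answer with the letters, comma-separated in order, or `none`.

E

A → no match
B → no match
C → no match
D → no match
E → match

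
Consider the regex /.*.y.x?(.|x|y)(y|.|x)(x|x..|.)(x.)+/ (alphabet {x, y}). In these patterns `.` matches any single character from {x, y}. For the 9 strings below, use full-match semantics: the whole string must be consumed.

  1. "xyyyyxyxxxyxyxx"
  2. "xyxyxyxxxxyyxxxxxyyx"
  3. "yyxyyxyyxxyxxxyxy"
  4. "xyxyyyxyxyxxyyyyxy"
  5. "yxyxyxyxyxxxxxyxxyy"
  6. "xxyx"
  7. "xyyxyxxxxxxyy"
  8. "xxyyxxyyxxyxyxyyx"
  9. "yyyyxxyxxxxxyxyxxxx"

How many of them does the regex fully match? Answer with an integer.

3

1 → match
2 → no match
3 → match
4 → no match
5 → no match
6 → no match
7 → no match
8 → no match
9 → match
Total matched: 3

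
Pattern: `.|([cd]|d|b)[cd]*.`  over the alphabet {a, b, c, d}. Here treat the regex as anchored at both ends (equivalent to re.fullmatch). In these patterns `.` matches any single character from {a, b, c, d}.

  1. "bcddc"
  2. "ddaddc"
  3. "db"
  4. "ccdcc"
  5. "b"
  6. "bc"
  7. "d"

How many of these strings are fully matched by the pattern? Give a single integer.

6

1 → match
2 → no match
3 → match
4 → match
5 → match
6 → match
7 → match
Total matched: 6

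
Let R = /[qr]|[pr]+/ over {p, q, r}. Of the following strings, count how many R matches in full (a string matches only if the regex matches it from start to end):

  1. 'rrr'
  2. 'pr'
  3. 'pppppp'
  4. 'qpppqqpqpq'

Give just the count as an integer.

3

1 → match
2 → match
3 → match
4 → no match
Total matched: 3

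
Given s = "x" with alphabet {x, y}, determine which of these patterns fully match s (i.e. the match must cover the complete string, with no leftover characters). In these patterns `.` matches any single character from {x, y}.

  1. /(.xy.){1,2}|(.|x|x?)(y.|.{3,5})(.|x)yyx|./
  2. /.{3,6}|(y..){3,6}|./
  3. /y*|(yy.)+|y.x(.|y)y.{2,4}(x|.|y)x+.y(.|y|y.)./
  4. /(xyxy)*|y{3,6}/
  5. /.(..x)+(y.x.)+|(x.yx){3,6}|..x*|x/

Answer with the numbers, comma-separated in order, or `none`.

1, 2, 5

1 → match
2 → match
3 → no match
4 → no match
5 → match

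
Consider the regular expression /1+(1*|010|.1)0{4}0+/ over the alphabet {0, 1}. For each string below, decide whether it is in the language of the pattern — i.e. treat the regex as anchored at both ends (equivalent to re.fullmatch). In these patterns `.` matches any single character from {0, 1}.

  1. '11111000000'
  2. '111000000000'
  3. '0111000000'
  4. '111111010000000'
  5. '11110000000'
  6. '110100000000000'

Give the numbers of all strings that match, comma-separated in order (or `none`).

1 → match
2 → match
3 → no match — must start with '1'
4 → match
5 → match
6 → match

1, 2, 4, 5, 6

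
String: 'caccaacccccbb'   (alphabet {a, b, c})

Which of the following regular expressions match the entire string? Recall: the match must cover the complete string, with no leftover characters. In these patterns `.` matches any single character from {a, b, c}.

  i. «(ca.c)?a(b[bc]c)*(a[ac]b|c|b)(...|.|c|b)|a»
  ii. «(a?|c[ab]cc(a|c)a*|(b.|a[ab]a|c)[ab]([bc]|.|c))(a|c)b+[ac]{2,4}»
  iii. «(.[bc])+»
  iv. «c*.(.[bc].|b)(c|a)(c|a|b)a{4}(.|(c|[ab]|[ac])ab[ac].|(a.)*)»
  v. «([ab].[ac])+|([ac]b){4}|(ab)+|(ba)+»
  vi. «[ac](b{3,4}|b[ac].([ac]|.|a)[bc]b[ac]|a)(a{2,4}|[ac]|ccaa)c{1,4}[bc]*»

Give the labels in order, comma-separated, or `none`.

vi

i → no match
ii → no match
iii → no match
iv → no match
v → no match
vi → match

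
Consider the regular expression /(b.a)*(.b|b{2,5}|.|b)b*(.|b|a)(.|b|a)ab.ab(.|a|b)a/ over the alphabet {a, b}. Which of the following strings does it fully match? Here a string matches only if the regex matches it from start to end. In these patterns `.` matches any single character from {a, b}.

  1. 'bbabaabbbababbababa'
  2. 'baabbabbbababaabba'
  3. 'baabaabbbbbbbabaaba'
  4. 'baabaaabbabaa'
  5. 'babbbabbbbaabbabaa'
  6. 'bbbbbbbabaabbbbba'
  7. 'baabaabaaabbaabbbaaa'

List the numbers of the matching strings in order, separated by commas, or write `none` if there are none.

2, 4

1 → no match
2 → match
3 → no match
4 → match
5 → no match
6 → no match
7 → no match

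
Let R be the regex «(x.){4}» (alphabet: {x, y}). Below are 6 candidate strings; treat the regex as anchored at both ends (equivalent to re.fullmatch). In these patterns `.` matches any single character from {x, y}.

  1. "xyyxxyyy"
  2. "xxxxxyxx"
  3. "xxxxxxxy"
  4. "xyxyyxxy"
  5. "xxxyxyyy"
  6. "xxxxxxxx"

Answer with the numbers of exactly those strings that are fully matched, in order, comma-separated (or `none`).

1 → no match
2 → match
3 → match
4 → no match
5 → no match
6 → match

2, 3, 6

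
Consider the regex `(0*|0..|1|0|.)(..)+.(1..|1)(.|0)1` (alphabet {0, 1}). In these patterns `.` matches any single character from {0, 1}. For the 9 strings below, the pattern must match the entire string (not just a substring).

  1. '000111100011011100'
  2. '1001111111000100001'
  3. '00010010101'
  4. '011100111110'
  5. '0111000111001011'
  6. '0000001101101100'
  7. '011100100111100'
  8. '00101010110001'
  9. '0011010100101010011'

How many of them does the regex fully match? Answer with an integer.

3

1 → no match — must end with '1'
2 → no match
3. '00010010101' → match
4. '011100111110' → no match — must end with '1'
5 → no match
6 → no match — must end with '1'
7 → no match — must end with '1'
8 → match
9 → match
Total matched: 3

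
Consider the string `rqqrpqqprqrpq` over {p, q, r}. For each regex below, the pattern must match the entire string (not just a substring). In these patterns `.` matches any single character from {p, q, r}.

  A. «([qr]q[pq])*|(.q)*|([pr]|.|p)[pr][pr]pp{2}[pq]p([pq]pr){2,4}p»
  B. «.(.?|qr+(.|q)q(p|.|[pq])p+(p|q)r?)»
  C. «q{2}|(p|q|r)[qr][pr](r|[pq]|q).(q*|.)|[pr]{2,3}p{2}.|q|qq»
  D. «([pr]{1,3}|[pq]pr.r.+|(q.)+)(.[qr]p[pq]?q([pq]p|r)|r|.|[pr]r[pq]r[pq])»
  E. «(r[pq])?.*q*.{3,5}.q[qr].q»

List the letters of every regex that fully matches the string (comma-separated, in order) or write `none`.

E

A → no match
B → no match
C → no match
D → no match
E → match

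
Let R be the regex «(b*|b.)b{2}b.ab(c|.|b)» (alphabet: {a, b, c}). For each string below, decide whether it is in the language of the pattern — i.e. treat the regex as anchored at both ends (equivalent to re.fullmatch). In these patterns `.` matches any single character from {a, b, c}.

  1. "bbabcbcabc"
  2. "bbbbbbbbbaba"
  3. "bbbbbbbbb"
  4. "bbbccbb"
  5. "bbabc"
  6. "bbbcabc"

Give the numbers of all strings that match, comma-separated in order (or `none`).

1 → no match
2 → match
3 → no match
4 → no match
5 → no match
6 → match

2, 6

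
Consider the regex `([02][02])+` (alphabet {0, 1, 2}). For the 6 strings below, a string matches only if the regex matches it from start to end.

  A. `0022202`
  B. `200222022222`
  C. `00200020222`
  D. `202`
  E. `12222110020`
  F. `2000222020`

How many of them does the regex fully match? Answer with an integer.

A → no match
B → match
C → no match
D → no match
E → no match
F → match
Total matched: 2

2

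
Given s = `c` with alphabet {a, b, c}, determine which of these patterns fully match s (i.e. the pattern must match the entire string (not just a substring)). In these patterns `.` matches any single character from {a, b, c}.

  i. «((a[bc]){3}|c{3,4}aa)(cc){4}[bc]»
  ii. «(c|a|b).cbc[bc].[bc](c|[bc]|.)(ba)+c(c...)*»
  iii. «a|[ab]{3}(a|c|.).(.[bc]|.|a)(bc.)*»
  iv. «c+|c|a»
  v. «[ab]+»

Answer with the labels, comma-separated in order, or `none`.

i → no match
ii → no match
iii → no match
iv → match
v → no match

iv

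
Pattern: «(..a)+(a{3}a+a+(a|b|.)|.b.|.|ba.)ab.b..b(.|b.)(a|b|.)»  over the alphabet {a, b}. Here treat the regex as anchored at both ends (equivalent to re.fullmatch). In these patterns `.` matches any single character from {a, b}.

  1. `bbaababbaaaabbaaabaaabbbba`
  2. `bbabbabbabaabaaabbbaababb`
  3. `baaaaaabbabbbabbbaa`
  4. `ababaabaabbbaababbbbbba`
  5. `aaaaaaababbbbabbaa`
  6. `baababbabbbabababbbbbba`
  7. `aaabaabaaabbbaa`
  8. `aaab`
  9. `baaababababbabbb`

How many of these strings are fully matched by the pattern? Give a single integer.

2

1 → no match
2 → no match
3 → match
4 → no match
5 → no match
6 → no match
7 → no match
8 → no match
9 → match
Total matched: 2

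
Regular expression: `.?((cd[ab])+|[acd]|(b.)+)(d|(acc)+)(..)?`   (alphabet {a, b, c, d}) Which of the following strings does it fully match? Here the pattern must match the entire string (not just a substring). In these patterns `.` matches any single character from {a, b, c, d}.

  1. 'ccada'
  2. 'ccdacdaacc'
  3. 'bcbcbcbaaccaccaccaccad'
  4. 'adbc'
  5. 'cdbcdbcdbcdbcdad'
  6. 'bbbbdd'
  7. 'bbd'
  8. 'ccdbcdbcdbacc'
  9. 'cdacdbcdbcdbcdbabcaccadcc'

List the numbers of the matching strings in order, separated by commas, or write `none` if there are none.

1 → no match
2 → match
3 → match
4 → match
5 → match
6 → match
7 → match
8 → match
9 → no match

2, 3, 4, 5, 6, 7, 8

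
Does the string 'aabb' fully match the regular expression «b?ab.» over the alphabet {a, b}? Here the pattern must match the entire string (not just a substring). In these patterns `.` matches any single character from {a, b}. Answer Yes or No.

No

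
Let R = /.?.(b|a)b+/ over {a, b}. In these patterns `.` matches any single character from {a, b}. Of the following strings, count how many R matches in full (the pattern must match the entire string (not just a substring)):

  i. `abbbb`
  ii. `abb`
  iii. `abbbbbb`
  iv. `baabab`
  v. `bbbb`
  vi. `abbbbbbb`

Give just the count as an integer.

i → match
ii → match
iii → match
iv → no match
v → match
vi → match
Total matched: 5

5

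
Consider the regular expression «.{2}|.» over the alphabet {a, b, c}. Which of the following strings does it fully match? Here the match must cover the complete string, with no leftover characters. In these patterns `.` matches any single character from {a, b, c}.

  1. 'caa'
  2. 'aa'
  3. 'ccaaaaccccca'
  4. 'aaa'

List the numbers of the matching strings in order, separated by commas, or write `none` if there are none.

1. 'caa' → no match
2. 'aa' → match
3. 'ccaaaaccccca' → no match
4. 'aaa' → no match

2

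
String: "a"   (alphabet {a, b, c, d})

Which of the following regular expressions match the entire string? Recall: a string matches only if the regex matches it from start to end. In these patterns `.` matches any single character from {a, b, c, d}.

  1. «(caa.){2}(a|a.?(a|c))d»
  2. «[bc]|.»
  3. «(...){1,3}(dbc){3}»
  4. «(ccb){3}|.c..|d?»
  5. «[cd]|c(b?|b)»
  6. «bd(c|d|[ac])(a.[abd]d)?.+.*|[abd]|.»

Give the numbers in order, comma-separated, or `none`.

2, 6

1 → no match — must start with "caa"
2 → match
3 → no match — must end with "dbc"
4 → no match
5 → no match
6 → match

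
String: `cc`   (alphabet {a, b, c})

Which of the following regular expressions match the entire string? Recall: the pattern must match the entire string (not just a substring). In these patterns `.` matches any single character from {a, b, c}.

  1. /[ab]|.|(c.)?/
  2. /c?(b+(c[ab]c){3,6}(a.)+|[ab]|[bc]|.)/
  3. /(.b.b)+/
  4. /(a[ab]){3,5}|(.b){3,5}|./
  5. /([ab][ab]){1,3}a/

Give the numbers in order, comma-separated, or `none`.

1 → match
2 → match
3 → no match — must end with `b`
4 → no match
5 → no match — must end with `a`

1, 2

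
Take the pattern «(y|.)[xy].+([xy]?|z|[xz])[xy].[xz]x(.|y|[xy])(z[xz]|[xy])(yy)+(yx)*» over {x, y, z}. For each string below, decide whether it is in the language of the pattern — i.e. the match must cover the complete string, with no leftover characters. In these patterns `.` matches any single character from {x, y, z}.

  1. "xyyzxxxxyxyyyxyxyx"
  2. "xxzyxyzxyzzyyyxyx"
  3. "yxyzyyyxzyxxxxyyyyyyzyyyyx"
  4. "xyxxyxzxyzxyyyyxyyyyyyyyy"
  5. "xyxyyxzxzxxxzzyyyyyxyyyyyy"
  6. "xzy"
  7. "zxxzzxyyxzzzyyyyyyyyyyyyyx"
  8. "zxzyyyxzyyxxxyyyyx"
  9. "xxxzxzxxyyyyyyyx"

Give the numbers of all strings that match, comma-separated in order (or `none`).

1, 2, 8, 9

1 → match
2 → match
3 → no match
4 → no match
5 → no match
6 → no match
7 → no match
8 → match
9 → match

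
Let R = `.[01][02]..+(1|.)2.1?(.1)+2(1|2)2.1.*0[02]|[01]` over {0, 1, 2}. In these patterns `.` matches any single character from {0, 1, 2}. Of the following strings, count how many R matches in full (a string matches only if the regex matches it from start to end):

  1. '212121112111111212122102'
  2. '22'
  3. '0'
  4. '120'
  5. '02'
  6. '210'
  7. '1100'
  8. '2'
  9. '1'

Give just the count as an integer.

1 → match
2 → no match
3 → match
4 → no match
5 → no match
6 → no match
7 → no match
8 → no match
9 → match
Total matched: 3

3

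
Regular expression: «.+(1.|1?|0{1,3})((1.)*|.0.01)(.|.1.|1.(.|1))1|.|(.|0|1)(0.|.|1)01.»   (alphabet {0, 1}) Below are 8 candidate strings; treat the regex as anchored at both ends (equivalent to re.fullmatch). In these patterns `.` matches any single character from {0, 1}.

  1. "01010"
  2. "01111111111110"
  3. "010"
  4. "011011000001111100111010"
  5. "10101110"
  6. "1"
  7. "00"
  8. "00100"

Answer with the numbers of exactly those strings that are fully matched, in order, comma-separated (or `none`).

1 → match
2 → no match
3 → no match
4 → no match
5 → no match
6 → match
7 → no match
8 → no match

1, 6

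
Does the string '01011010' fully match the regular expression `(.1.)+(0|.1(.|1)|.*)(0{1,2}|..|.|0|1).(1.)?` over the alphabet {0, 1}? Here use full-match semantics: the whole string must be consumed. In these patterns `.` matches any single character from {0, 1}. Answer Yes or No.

Yes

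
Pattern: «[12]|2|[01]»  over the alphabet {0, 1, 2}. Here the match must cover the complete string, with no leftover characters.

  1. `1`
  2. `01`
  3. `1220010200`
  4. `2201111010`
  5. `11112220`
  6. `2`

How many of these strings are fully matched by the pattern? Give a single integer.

2

1 → match
2 → no match
3 → no match
4 → no match
5 → no match
6 → match
Total matched: 2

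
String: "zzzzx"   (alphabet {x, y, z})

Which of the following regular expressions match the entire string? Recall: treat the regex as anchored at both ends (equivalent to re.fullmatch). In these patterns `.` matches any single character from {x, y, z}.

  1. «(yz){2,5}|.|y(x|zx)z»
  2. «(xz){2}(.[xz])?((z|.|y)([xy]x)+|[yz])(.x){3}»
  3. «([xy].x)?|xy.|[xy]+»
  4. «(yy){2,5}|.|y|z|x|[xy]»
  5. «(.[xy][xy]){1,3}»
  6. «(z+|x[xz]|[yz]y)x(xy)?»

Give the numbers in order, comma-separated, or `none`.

6

1 → no match
2 → no match — must start with "xz"
3 → no match
4 → no match
5 → no match
6 → match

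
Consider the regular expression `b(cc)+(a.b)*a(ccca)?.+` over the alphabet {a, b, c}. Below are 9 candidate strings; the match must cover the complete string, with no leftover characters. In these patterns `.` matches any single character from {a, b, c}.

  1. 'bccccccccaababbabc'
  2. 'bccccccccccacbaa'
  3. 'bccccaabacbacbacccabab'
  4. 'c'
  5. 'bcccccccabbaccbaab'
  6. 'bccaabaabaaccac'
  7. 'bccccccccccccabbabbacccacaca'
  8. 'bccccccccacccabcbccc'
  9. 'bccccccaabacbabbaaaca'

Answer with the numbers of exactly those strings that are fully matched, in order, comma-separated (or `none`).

1, 2, 3, 6, 7, 8, 9

1 → match
2 → match
3 → match
4 → no match — must start with 'bcc'
5 → no match
6 → match
7 → match
8 → match
9 → match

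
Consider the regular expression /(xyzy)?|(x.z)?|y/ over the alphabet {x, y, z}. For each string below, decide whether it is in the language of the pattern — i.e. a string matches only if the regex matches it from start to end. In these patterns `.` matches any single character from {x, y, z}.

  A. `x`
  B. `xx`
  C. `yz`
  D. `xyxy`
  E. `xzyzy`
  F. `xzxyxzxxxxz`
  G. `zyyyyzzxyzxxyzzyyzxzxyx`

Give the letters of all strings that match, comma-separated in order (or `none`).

none

A → no match
B → no match
C → no match
D → no match
E → no match
F → no match
G → no match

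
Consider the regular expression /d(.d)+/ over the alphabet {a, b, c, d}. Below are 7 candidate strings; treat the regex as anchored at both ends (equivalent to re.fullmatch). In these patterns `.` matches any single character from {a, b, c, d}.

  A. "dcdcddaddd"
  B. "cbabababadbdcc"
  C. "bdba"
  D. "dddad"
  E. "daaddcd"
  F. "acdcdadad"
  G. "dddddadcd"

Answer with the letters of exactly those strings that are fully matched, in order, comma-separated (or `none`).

A → no match
B → no match — must start with "d"
C → no match — must start with "d"
D → match
E → no match
F → no match — must start with "d"
G → match

D, G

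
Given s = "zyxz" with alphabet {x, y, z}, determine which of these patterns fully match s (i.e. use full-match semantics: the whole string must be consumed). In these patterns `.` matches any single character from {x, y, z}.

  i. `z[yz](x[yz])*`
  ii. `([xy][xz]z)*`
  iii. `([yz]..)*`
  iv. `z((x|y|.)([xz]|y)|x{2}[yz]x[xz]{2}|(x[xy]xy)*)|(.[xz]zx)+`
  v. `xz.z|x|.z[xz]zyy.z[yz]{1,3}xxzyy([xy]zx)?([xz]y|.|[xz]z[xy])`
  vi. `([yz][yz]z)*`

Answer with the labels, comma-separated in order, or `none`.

i → match
ii → no match
iii → no match
iv → no match
v → no match
vi → no match

i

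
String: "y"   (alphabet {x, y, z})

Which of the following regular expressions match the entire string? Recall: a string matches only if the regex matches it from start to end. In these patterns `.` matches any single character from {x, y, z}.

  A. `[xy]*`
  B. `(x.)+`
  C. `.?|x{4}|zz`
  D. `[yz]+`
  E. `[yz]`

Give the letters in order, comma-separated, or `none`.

A → match
B → no match — must start with "x"
C → match
D → match
E → match

A, C, D, E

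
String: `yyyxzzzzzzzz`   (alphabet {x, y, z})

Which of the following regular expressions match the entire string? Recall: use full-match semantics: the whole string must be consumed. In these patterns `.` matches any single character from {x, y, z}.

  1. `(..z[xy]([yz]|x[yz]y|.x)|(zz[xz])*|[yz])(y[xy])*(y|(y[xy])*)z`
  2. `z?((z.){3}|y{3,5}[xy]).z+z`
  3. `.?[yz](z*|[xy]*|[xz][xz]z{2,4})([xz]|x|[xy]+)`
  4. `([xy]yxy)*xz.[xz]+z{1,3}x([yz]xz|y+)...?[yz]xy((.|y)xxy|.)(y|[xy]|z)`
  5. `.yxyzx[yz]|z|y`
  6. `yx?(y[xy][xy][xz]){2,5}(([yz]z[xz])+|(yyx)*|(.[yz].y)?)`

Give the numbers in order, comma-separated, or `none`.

1 → no match
2 → match
3 → no match
4 → no match
5 → no match
6 → no match

2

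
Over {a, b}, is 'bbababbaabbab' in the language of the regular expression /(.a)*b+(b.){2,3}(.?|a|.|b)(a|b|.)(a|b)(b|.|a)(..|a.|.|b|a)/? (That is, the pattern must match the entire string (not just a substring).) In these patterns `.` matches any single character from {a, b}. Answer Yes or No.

Yes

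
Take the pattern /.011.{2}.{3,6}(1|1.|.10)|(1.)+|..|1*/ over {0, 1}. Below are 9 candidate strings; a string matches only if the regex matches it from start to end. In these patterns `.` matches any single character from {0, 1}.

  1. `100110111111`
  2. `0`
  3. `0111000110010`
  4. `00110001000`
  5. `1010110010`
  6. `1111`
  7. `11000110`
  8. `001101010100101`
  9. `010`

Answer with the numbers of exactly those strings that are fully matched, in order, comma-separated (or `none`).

6

1 → no match
2 → no match
3 → no match
4 → no match
5 → no match
6 → match
7 → no match
8 → no match
9 → no match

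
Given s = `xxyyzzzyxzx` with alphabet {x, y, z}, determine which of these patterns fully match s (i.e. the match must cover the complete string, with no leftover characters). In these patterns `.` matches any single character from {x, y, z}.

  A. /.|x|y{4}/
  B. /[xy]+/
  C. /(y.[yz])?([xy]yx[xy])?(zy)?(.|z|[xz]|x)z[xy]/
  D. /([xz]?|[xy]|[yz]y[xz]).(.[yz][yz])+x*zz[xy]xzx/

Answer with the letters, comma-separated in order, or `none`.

A → no match
B → no match
C → no match
D → match

D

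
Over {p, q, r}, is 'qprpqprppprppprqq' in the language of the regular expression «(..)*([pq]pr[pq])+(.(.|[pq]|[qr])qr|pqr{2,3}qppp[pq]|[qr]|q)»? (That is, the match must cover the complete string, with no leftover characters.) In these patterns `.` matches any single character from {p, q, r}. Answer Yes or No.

Yes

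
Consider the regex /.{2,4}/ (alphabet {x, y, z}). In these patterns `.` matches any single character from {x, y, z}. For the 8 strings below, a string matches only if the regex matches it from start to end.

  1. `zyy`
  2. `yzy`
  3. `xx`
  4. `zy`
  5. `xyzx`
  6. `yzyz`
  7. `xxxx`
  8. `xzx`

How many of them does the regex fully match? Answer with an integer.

1 → match
2 → match
3 → match
4 → match
5 → match
6 → match
7 → match
8 → match
Total matched: 8

8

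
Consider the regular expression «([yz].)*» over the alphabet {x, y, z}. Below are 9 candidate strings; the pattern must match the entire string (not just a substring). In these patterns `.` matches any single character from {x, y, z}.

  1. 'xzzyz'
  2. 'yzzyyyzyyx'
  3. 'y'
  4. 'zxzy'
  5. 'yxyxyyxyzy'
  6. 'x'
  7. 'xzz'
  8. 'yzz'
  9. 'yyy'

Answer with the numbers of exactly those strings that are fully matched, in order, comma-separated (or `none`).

2, 4

1 → no match
2 → match
3 → no match
4 → match
5 → no match
6 → no match
7 → no match
8 → no match
9 → no match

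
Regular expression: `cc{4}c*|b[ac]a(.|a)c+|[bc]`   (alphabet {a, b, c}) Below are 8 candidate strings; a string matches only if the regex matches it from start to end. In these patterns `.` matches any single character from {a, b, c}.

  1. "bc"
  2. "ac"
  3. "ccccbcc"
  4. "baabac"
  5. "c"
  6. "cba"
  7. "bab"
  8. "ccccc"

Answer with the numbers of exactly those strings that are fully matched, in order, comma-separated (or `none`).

5, 8

1 → no match
2 → no match
3 → no match
4 → no match
5 → match
6 → no match
7 → no match
8 → match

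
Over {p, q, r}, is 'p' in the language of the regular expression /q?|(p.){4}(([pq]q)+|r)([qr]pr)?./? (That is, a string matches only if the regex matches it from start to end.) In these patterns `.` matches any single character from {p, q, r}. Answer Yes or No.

No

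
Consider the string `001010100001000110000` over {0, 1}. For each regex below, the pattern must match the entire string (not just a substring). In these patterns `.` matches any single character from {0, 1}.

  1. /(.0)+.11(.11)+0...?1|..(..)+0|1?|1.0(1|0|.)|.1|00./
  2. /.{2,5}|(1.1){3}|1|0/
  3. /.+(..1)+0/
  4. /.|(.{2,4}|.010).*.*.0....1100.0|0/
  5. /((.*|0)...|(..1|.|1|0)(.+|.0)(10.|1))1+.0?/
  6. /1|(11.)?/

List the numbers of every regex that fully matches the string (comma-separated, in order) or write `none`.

1 → match
2 → no match
3 → no match — must end with `10`
4 → match
5 → no match
6 → no match

1, 4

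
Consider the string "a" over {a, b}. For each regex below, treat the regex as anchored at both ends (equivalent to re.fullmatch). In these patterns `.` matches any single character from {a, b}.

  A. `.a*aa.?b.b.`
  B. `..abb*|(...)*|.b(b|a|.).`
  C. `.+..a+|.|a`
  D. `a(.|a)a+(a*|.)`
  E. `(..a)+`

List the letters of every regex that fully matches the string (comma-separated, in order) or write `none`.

C

A → no match
B → no match
C → match
D → no match
E → no match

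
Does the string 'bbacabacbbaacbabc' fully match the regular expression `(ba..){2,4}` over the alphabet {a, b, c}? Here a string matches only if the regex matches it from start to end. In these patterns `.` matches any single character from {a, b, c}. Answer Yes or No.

No

Every match must start with 'ba', but 'bbacabacbbaacbabc' does not.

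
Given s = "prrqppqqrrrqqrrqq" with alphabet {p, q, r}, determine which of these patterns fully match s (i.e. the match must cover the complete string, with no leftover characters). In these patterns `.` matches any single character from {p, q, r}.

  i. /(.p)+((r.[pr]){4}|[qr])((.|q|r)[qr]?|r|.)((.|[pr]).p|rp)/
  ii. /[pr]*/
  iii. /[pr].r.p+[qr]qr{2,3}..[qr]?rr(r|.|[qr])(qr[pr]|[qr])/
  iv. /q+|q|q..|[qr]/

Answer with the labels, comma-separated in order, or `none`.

i → no match
ii → no match
iii → match
iv → no match

iii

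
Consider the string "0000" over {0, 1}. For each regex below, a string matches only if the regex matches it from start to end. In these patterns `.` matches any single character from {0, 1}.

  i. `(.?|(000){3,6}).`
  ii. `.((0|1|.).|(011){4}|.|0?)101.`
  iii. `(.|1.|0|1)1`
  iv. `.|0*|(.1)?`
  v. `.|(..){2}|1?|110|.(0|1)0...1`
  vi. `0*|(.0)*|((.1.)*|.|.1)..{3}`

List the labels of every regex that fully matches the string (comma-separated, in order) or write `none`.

i → no match
ii → no match
iii → no match — must end with "1"
iv → match
v → match
vi → match

iv, v, vi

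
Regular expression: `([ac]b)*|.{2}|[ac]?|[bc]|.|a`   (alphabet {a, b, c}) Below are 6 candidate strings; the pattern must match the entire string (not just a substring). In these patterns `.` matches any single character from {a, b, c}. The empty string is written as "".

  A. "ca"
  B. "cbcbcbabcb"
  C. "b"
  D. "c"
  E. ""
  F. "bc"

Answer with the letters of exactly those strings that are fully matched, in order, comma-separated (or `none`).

A, B, C, D, E, F

A → match
B → match
C → match
D → match
E → match
F → match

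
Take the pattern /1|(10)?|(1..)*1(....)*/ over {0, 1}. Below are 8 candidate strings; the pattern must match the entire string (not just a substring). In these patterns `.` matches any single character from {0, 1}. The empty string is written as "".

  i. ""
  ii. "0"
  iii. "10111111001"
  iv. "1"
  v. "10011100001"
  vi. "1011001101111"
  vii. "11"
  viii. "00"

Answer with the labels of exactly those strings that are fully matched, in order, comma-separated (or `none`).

i, iii, iv, vi

i → match
ii → no match
iii → match
iv → match
v → no match
vi → match
vii → no match
viii → no match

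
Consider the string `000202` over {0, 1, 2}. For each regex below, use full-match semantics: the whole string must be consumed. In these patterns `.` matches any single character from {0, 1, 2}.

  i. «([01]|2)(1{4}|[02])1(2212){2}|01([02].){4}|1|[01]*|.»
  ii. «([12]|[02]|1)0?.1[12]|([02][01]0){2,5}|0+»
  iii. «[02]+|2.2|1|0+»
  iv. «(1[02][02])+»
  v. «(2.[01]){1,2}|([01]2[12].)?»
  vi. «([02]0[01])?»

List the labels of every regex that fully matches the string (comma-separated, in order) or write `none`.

i → no match
ii → no match
iii → match
iv → no match — must start with `1`
v → no match
vi → no match

iii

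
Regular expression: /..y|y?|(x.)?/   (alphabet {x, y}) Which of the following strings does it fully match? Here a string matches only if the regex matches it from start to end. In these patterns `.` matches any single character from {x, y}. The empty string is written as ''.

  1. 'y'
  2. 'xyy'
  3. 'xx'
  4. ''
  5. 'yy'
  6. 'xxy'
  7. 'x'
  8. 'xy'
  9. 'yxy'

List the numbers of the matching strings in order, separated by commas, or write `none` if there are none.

1. 'y' → match
2. 'xyy' → match
3. 'xx' → match
4. '' → match
5. 'yy' → no match
6. 'xxy' → match
7. 'x' → no match
8. 'xy' → match
9. 'yxy' → match

1, 2, 3, 4, 6, 8, 9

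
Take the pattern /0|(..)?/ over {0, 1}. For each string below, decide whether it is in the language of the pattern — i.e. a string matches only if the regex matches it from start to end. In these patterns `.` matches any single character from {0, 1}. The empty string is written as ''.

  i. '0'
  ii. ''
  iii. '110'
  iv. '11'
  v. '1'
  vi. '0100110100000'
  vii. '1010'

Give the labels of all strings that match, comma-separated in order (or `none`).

i, ii, iv

i → match
ii → match
iii → no match
iv → match
v → no match
vi → no match
vii → no match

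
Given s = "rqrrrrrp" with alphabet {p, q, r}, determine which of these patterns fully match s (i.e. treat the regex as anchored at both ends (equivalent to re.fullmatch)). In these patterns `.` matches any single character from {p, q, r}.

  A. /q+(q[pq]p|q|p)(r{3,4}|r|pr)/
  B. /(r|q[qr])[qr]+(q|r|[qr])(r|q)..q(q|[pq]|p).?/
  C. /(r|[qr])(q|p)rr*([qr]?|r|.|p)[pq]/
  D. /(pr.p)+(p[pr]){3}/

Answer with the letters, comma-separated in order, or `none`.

C

A → no match — must start with "q"
B → no match
C → match
D → no match — must start with "pr"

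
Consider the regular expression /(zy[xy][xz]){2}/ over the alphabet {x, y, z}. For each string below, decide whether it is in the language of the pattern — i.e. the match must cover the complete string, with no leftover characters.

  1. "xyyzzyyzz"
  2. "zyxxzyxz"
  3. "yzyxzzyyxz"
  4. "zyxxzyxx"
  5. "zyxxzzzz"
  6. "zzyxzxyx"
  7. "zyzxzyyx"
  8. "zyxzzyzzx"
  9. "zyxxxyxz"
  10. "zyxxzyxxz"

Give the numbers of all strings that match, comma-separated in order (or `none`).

2, 4

1 → no match — must start with "zy"
2 → match
3 → no match — must start with "zy"
4 → match
5 → no match
6 → no match — must start with "zy"
7 → no match
8 → no match
9 → no match
10 → no match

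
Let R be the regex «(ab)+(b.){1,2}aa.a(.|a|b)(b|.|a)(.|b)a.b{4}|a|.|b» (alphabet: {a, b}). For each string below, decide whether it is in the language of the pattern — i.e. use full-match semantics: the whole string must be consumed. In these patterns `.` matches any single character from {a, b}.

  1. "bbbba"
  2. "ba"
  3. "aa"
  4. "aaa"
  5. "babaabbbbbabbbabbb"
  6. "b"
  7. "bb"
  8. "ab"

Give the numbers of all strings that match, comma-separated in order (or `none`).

1 → no match
2 → no match
3 → no match
4 → no match
5 → no match
6 → match
7 → no match
8 → no match

6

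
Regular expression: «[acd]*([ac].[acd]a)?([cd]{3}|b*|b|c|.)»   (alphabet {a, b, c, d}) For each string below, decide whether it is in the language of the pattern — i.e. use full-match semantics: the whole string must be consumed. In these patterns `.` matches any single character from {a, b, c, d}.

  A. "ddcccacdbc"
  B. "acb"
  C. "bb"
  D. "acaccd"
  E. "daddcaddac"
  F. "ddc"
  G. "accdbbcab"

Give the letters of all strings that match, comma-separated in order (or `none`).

A → no match
B → match
C → match
D → match
E → match
F → match
G → no match

B, C, D, E, F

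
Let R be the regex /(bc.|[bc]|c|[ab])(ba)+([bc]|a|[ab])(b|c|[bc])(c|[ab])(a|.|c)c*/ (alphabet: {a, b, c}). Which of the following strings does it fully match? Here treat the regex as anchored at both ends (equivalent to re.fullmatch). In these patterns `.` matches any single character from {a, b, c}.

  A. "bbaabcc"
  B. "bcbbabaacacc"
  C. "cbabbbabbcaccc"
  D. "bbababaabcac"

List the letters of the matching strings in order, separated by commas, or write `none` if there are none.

A → match
B → match
C → no match
D → match

A, B, D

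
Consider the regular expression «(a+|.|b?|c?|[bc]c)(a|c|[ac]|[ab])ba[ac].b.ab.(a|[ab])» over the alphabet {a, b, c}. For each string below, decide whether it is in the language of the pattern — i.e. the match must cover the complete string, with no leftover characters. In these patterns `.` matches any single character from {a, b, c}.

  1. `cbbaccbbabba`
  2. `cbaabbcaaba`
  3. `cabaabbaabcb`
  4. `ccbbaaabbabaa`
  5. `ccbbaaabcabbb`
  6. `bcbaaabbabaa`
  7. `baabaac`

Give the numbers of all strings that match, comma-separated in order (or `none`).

1, 3, 4, 5, 6

1 → match
2 → no match
3 → match
4 → match
5 → match
6 → match
7 → no match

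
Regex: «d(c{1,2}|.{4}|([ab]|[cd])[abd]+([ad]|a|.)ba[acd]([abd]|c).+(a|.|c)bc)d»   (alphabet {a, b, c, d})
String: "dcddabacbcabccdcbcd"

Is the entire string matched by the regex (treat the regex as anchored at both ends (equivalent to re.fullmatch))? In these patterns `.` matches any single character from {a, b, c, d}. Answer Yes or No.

Yes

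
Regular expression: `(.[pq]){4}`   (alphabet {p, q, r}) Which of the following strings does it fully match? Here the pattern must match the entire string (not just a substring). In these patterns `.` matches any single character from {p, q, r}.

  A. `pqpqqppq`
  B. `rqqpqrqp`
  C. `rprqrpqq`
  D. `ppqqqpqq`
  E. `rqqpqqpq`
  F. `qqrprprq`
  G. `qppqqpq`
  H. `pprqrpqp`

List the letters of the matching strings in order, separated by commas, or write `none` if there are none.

A, C, D, E, F, H

A → match
B → no match
C → match
D → match
E → match
F → match
G → no match
H → match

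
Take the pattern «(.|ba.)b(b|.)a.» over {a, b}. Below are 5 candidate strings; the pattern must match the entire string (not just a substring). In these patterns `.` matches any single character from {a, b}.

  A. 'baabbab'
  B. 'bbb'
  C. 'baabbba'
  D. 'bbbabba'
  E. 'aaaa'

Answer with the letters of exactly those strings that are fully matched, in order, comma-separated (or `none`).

A → match
B → no match
C → no match
D → no match
E → no match

A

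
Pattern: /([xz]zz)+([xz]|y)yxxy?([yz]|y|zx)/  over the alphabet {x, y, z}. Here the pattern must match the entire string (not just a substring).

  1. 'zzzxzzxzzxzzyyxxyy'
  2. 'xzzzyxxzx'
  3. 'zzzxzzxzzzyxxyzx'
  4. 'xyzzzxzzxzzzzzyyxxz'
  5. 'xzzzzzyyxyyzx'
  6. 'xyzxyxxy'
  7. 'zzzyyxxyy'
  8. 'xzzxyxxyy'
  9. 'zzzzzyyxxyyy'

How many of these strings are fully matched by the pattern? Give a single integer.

5

1 → match
2 → match
3 → match
4 → no match
5 → no match
6 → no match
7 → match
8 → match
9 → no match
Total matched: 5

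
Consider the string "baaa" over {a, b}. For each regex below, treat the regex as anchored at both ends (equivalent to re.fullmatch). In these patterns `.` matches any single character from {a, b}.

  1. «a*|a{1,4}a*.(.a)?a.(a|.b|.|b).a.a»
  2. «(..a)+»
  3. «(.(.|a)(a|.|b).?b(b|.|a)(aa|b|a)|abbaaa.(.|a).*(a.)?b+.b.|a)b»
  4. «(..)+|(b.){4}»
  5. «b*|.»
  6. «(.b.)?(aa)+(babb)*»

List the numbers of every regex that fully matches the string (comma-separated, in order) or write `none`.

4

1 → no match
2 → no match
3 → no match — must end with "b"
4 → match
5 → no match
6 → no match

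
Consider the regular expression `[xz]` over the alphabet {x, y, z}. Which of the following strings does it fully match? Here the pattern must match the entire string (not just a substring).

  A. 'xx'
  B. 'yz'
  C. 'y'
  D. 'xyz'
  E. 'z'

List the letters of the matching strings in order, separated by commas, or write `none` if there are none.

A. 'xx' → no match
B. 'yz' → no match
C. 'y' → no match
D. 'xyz' → no match
E. 'z' → match

E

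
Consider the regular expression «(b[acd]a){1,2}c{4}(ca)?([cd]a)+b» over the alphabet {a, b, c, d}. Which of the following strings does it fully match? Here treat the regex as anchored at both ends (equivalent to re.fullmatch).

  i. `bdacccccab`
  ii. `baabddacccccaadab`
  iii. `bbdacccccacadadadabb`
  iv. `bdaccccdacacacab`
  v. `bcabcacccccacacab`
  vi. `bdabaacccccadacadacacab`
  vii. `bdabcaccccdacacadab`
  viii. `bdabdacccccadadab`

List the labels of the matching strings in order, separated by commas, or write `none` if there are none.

i → match
ii → no match
iii → no match — must end with `ab`
iv → match
v → match
vi → match
vii → match
viii → match

i, iv, v, vi, vii, viii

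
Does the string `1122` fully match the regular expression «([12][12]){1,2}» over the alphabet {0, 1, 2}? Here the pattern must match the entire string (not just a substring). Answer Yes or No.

Yes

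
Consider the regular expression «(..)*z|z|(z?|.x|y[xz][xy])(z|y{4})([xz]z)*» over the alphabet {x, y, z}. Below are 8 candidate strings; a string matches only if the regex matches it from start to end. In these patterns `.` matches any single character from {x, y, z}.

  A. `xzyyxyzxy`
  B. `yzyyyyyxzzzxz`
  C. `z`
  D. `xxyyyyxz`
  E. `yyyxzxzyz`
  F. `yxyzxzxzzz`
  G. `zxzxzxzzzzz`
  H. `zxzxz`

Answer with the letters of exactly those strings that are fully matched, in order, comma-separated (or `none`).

B, C, D, E, F, G, H

A → no match
B → match
C → match
D → match
E → match
F → match
G → match
H → match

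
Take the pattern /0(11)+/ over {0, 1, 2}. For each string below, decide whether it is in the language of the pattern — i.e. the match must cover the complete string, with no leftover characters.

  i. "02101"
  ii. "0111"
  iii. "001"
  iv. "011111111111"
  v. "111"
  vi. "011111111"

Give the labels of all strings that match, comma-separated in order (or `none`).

vi

i. "02101" → no match — must start with "011"
ii. "0111" → no match
iii. "001" → no match — must start with "011"
iv. "011111111111" → no match
v. "111" → no match — must start with "011"
vi. "011111111" → match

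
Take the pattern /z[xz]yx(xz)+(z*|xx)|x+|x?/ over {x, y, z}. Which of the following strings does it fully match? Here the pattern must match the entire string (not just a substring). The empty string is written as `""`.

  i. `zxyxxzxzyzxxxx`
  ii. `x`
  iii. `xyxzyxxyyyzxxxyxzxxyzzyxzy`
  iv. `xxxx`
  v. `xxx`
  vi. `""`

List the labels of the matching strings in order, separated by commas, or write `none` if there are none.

ii, iv, v, vi

i → no match
ii → match
iii → no match
iv → match
v → match
vi → match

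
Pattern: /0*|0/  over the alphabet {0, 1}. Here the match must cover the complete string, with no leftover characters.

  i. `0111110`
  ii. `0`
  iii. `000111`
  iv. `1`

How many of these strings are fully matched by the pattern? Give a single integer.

i. `0111110` → no match
ii. `0` → match
iii. `000111` → no match
iv. `1` → no match
Total matched: 1

1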